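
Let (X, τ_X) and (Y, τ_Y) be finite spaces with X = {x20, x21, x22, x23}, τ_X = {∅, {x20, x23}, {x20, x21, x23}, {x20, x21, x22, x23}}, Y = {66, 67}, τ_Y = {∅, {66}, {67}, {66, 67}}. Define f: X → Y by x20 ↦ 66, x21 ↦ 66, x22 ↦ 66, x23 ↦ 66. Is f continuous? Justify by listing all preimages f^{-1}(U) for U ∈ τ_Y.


f IS continuous.

Compute f^{-1}(U) for each U ∈ τ_Y:
  U = ∅: f^{-1}(U) = ∅ ∈ τ_X ✓.
  U = {66}: f^{-1}(U) = {x20, x21, x22, x23} ∈ τ_X ✓.
  U = {67}: f^{-1}(U) = ∅ ∈ τ_X ✓.
  U = {66, 67}: f^{-1}(U) = {x20, x21, x22, x23} ∈ τ_X ✓.
Every preimage lies in τ_X, so f IS continuous.


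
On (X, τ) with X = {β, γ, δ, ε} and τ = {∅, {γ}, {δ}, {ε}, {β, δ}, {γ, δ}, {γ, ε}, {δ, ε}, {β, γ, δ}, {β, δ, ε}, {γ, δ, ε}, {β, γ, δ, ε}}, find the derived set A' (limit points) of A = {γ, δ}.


A' = {β}

For each x ∈ X, list the open sets U ∈ τ with x ∈ U, then check whether U ∩ (A ∖ {x}) ≠ ∅ for every such U.
  x = β: opens ∋ x are {β, δ}, {β, γ, δ}, {β, δ, ε}, {β, γ, δ, ε}; each meets A ∖ {β}, so x IS a limit point.
  x = γ: open {γ} ∋ x has {γ} ∩ (A ∖ {γ}) = ∅, so x is NOT a limit point.
  x = δ: open {δ} ∋ x has {δ} ∩ (A ∖ {δ}) = ∅, so x is NOT a limit point.
  x = ε: open {ε} ∋ x has {ε} ∩ (A ∖ {ε}) = ∅, so x is NOT a limit point.
Collecting: A' = {β}.


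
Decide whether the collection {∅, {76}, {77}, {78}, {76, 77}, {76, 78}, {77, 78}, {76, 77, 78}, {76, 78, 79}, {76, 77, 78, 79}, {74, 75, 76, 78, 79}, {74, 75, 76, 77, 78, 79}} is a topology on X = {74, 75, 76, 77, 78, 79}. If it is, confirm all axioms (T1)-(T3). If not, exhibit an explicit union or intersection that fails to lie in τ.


τ IS a topology on X.

Axiom (T1): ∅ ∈ τ? Yes; X ∈ τ? Yes.
Axiom (T2/T3): check pairwise unions and intersections of members of τ.
All pairwise intersections and unions checked — each lies in τ. Therefore τ satisfies (T1), (T2), (T3): it IS a topology on X.


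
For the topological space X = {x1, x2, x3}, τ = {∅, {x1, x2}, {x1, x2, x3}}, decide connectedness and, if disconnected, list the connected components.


(X, τ) is connected.

Find clopen sets (U ∈ τ with X ∖ U ∈ τ):
  U = ∅, X ∖ U = {x1, x2, x3} — both open, so U is clopen.
  U = {x1, x2, x3}, X ∖ U = ∅ — both open, so U is clopen.
Only trivial clopens (∅ and X) exist, so (X, τ) is connected.
Compute connected components by grouping points that agree on all clopens:
  component: {x1, x2, x3}


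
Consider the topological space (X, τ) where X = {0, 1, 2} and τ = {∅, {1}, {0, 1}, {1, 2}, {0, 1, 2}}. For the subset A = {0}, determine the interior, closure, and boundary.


int(A) = ∅, cl(A) = {0}, ∂A = {0}.

Closed sets in (X, τ) are complements of opens:
  closed(X, τ) = {∅, {0}, {2}, {0, 2}, {0, 1, 2}}.
int(A) = ⋃ {U ∈ τ : U ⊆ A}. Opens contained in A: ∅.
Taking the union of these: int(A) = ∅.
cl(A) = ⋂ {C closed : A ⊆ C}. Closed sets containing A: {0}, {0, 2}, {0, 1, 2}.
Intersecting these: cl(A) = {0}.
∂A = cl(A) ∖ int(A) = {0} ∖ ∅ = {0}.


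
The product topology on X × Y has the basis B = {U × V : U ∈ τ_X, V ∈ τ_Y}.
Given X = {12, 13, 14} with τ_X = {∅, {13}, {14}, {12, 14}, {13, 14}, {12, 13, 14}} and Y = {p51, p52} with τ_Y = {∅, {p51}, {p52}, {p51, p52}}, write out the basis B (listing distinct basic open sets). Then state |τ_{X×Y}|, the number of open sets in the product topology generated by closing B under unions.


Basis B = {∅ × ∅, {13} × {p51}, {13} × {p52}, {14} × {p51}, {14} × {p52}, {12, 14} × {p51}, {12, 14} × {p52}, {13} × {p51, p52}, {13, 14} × {p51}, {13, 14} × {p52}, {14} × {p51, p52}, {12, 13, 14} × {p51}, {12, 13, 14} × {p52}, {12, 14} × {p51, p52}, {13, 14} × {p51, p52}, {12, 13, 14} × {p51, p52}}; |τ_{X×Y}| = 36.

Enumerate products U × V with U ∈ τ_X, V ∈ τ_Y (deduplicated):
  ∅ × ∅ = {} (∅)
  {13} × {p51} = {(13,p51)}
  {13} × {p52} = {(13,p52)}
  {14} × {p51} = {(14,p51)}
  {14} × {p52} = {(14,p52)}
  {12, 14} × {p51} = {(12,p51), (14,p51)}
  {12, 14} × {p52} = {(12,p52), (14,p52)}
  {13} × {p51, p52} = {(13,p51), (13,p52)}
  {13, 14} × {p51} = {(13,p51), (14,p51)}
  {13, 14} × {p52} = {(13,p52), (14,p52)}
  {14} × {p51, p52} = {(14,p51), (14,p52)}
  {12, 13, 14} × {p51} = {(12,p51), (13,p51), (14,p51)}
  {12, 13, 14} × {p52} = {(12,p52), (13,p52), (14,p52)}
  {12, 14} × {p51, p52} = {(12,p51), (12,p52), (14,p51), (14,p52)}
  {13, 14} × {p51, p52} = {(13,p51), (13,p52), (14,p51), (14,p52)}
  {12, 13, 14} × {p51, p52} = {(12,p51), (12,p52), (13,p51), (13,p52), (14,p51), (14,p52)}
These 16 distinct sets form the basis B.
Close under arbitrary unions to get τ_{X×Y}; counting gives |τ_{X×Y}| = 36.


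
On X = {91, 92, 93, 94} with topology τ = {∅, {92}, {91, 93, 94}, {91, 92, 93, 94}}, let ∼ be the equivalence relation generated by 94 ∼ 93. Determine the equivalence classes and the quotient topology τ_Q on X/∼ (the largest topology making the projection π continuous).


X/∼ = {[91], [92], [93=94]}; |τ_Q| = 4.

Equivalence classes: [91], [92], [93=94].
Quotient map π: X → X/∼ sends 91 ↦ [91], 92 ↦ [92], 93 ↦ [93=94], 94 ↦ [93=94].
For each subset V ⊆ X/∼, compute π^{-1}(V) ⊆ X and check whether π^{-1}(V) ∈ τ. V is open in τ_Q iff π^{-1}(V) ∈ τ.
  V = {}: π^{-1}(V) = ∅ ∈ τ ✓.
  V = {[91]}: π^{-1}(V) = {91} ∉ τ ✗.
  V = {[92]}: π^{-1}(V) = {92} ∈ τ ✓.
  V = {[91], [92]}: π^{-1}(V) = {91, 92} ∉ τ ✗.
  V = {[93=94]}: π^{-1}(V) = {93, 94} ∉ τ ✗.
  V = {[91], [93=94]}: π^{-1}(V) = {91, 93, 94} ∈ τ ✓.
  V = {[92], [93=94]}: π^{-1}(V) = {92, 93, 94} ∉ τ ✗.
  V = {[91], [92], [93=94]}: π^{-1}(V) = {91, 92, 93, 94} ∈ τ ✓.
Open sets in the quotient: τ_Q = {{}, {[92]}, {[91], [93=94]}, {[91], [92], [93=94]}} (4 elements).


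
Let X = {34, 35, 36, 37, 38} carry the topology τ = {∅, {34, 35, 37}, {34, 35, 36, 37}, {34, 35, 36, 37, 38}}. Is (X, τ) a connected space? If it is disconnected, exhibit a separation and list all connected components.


(X, τ) is connected.

Find clopen sets (U ∈ τ with X ∖ U ∈ τ):
  U = ∅, X ∖ U = {34, 35, 36, 37, 38} — both open, so U is clopen.
  U = {34, 35, 36, 37, 38}, X ∖ U = ∅ — both open, so U is clopen.
Only trivial clopens (∅ and X) exist, so (X, τ) is connected.
Compute connected components by grouping points that agree on all clopens:
  component: {34, 35, 36, 37, 38}


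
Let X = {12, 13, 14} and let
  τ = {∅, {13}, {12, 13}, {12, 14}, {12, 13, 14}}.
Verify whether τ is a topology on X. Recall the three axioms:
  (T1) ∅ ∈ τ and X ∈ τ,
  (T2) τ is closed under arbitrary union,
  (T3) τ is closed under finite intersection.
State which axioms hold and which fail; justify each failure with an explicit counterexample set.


τ is NOT a topology on X.

Axiom (T1): ∅ ∈ τ? Yes; X ∈ τ? Yes.
Axiom (T2/T3): check pairwise unions and intersections of members of τ.
Counterexample for (T3): {12, 13} ∩ {12, 14} = {12} ∉ τ. Therefore τ is NOT a topology.


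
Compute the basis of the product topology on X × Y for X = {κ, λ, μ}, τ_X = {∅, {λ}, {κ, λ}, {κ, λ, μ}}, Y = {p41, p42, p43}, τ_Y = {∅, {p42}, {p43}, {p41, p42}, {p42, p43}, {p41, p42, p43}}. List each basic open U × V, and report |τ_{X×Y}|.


Basis B = {∅ × ∅, {λ} × {p42}, {λ} × {p43}, {κ, λ} × {p42}, {κ, λ} × {p43}, {λ} × {p41, p42}, {λ} × {p42, p43}, {κ, λ, μ} × {p42}, {κ, λ, μ} × {p43}, {λ} × {p41, p42, p43}, {κ, λ} × {p41, p42}, {κ, λ} × {p42, p43}, {κ, λ} × {p41, p42, p43}, {κ, λ, μ} × {p41, p42}, {κ, λ, μ} × {p42, p43}, {κ, λ, μ} × {p41, p42, p43}}; |τ_{X×Y}| = 40.

Enumerate products U × V with U ∈ τ_X, V ∈ τ_Y (deduplicated):
  ∅ × ∅ = {} (∅)
  {λ} × {p42} = {(λ,p42)}
  {λ} × {p43} = {(λ,p43)}
  {κ, λ} × {p42} = {(κ,p42), (λ,p42)}
  {κ, λ} × {p43} = {(κ,p43), (λ,p43)}
  {λ} × {p41, p42} = {(λ,p41), (λ,p42)}
  {λ} × {p42, p43} = {(λ,p42), (λ,p43)}
  {κ, λ, μ} × {p42} = {(κ,p42), (λ,p42), (μ,p42)}
  {κ, λ, μ} × {p43} = {(κ,p43), (λ,p43), (μ,p43)}
  {λ} × {p41, p42, p43} = {(λ,p41), (λ,p42), (λ,p43)}
  {κ, λ} × {p41, p42} = {(κ,p41), (κ,p42), (λ,p41), (λ,p42)}
  {κ, λ} × {p42, p43} = {(κ,p42), (κ,p43), (λ,p42), (λ,p43)}
  {κ, λ} × {p41, p42, p43} = {(κ,p41), (κ,p42), (κ,p43), (λ,p41), (λ,p42), (λ,p43)}
  {κ, λ, μ} × {p41, p42} = {(κ,p41), (κ,p42), (λ,p41), (λ,p42), (μ,p41), (μ,p42)}
  {κ, λ, μ} × {p42, p43} = {(κ,p42), (κ,p43), (λ,p42), (λ,p43), (μ,p42), (μ,p43)}
  {κ, λ, μ} × {p41, p42, p43} = {(κ,p41), (κ,p42), (κ,p43), (λ,p41), (λ,p42), (λ,p43), (μ,p41), (μ,p42), (μ,p43)}
These 16 distinct sets form the basis B.
Close under arbitrary unions to get τ_{X×Y}; counting gives |τ_{X×Y}| = 40.


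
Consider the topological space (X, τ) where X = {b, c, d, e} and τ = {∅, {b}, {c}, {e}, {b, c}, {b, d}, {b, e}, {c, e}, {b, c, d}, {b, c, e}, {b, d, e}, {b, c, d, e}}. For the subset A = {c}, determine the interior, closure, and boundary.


int(A) = {c}, cl(A) = {c}, ∂A = ∅.

Closed sets in (X, τ) are complements of opens:
  closed(X, τ) = {∅, {c}, {d}, {e}, {b, d}, {c, d}, {c, e}, {d, e}, {b, c, d}, {b, d, e}, {c, d, e}, {b, c, d, e}}.
int(A) = ⋃ {U ∈ τ : U ⊆ A}. Opens contained in A: ∅, {c}.
Taking the union of these: int(A) = {c}.
cl(A) = ⋂ {C closed : A ⊆ C}. Closed sets containing A: {c}, {c, d}, {c, e}, {b, c, d}, {c, d, e}, {b, c, d, e}.
Intersecting these: cl(A) = {c}.
∂A = cl(A) ∖ int(A) = {c} ∖ {c} = ∅.


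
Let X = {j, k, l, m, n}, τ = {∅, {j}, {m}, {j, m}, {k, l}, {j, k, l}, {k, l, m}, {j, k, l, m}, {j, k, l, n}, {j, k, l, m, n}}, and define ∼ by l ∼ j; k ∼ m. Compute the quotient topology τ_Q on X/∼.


X/∼ = {[j=l], [k=m], [n]}; |τ_Q| = 3.

Equivalence classes: [j=l], [k=m], [n].
Quotient map π: X → X/∼ sends j ↦ [j=l], k ↦ [k=m], l ↦ [j=l], m ↦ [k=m], n ↦ [n].
For each subset V ⊆ X/∼, compute π^{-1}(V) ⊆ X and check whether π^{-1}(V) ∈ τ. V is open in τ_Q iff π^{-1}(V) ∈ τ.
  V = {}: π^{-1}(V) = ∅ ∈ τ ✓.
  V = {[j=l]}: π^{-1}(V) = {j, l} ∉ τ ✗.
  V = {[k=m]}: π^{-1}(V) = {k, m} ∉ τ ✗.
  V = {[j=l], [k=m]}: π^{-1}(V) = {j, k, l, m} ∈ τ ✓.
  V = {[n]}: π^{-1}(V) = {n} ∉ τ ✗.
  V = {[j=l], [n]}: π^{-1}(V) = {j, l, n} ∉ τ ✗.
  V = {[k=m], [n]}: π^{-1}(V) = {k, m, n} ∉ τ ✗.
  V = {[j=l], [k=m], [n]}: π^{-1}(V) = {j, k, l, m, n} ∈ τ ✓.
Open sets in the quotient: τ_Q = {{}, {[j=l], [k=m]}, {[j=l], [k=m], [n]}} (3 elements).


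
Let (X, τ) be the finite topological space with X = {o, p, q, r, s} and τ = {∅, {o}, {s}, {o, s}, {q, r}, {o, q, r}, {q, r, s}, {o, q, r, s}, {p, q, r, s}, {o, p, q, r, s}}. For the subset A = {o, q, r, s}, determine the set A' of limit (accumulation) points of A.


A' = {p, q, r}

For each x ∈ X, list the open sets U ∈ τ with x ∈ U, then check whether U ∩ (A ∖ {x}) ≠ ∅ for every such U.
  x = o: open {o} ∋ x has {o} ∩ (A ∖ {o}) = ∅, so x is NOT a limit point.
  x = p: opens ∋ x are {p, q, r, s}, {o, p, q, r, s}; each meets A ∖ {p}, so x IS a limit point.
  x = q: opens ∋ x are {q, r}, {o, q, r}, {q, r, s}, {o, q, r, s}, {p, q, r, s}, {o, p, q, r, s}; each meets A ∖ {q}, so x IS a limit point.
  x = r: opens ∋ x are {q, r}, {o, q, r}, {q, r, s}, {o, q, r, s}, {p, q, r, s}, {o, p, q, r, s}; each meets A ∖ {r}, so x IS a limit point.
  x = s: open {s} ∋ x has {s} ∩ (A ∖ {s}) = ∅, so x is NOT a limit point.
Collecting: A' = {p, q, r}.


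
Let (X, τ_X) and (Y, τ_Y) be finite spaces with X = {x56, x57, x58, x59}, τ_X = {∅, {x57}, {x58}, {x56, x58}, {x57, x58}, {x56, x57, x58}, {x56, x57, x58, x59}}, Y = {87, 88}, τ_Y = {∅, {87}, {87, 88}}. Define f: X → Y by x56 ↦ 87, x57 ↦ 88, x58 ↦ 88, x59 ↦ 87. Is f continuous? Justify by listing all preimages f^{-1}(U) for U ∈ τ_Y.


f is NOT continuous.

Compute f^{-1}(U) for each U ∈ τ_Y:
  U = ∅: f^{-1}(U) = ∅ ∈ τ_X ✓.
  U = {87}: f^{-1}(U) = {x56, x59} ∉ τ_X ✗.
  U = {87, 88}: f^{-1}(U) = {x56, x57, x58, x59} ∈ τ_X ✓.
Found U = {87} with f^{-1}(U) = {x56, x59} not in τ_X. Therefore f is NOT continuous.


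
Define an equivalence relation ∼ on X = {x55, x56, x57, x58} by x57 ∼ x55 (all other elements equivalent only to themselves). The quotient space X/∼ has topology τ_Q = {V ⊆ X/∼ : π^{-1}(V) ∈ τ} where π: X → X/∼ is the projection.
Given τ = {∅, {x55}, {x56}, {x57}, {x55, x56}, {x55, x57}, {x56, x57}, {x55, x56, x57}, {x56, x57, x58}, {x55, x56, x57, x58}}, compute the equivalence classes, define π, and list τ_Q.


X/∼ = {[x55=x57], [x56], [x58]}; |τ_Q| = 5.

Equivalence classes: [x55=x57], [x56], [x58].
Quotient map π: X → X/∼ sends x55 ↦ [x55=x57], x56 ↦ [x56], x57 ↦ [x55=x57], x58 ↦ [x58].
For each subset V ⊆ X/∼, compute π^{-1}(V) ⊆ X and check whether π^{-1}(V) ∈ τ. V is open in τ_Q iff π^{-1}(V) ∈ τ.
  V = {}: π^{-1}(V) = ∅ ∈ τ ✓.
  V = {[x55=x57]}: π^{-1}(V) = {x55, x57} ∈ τ ✓.
  V = {[x56]}: π^{-1}(V) = {x56} ∈ τ ✓.
  V = {[x55=x57], [x56]}: π^{-1}(V) = {x55, x56, x57} ∈ τ ✓.
  V = {[x58]}: π^{-1}(V) = {x58} ∉ τ ✗.
  V = {[x55=x57], [x58]}: π^{-1}(V) = {x55, x57, x58} ∉ τ ✗.
  V = {[x56], [x58]}: π^{-1}(V) = {x56, x58} ∉ τ ✗.
  V = {[x55=x57], [x56], [x58]}: π^{-1}(V) = {x55, x56, x57, x58} ∈ τ ✓.
Open sets in the quotient: τ_Q = {{}, {[x55=x57]}, {[x56]}, {[x55=x57], [x56]}, {[x55=x57], [x56], [x58]}} (5 elements).


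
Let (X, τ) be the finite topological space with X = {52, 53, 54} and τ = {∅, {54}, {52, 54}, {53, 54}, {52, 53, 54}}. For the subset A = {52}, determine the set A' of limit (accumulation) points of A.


A' = ∅

For each x ∈ X, list the open sets U ∈ τ with x ∈ U, then check whether U ∩ (A ∖ {x}) ≠ ∅ for every such U.
  x = 52: open {52, 54} ∋ x has {52, 54} ∩ (A ∖ {52}) = ∅, so x is NOT a limit point.
  x = 53: open {53, 54} ∋ x has {53, 54} ∩ (A ∖ {53}) = ∅, so x is NOT a limit point.
  x = 54: open {54} ∋ x has {54} ∩ (A ∖ {54}) = ∅, so x is NOT a limit point.
Collecting: A' = ∅.


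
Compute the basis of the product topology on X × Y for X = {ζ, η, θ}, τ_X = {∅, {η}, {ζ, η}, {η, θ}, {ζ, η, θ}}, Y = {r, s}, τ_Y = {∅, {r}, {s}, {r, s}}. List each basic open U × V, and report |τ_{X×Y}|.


Basis B = {∅ × ∅, {η} × {r}, {η} × {s}, {ζ, η} × {r}, {ζ, η} × {s}, {η} × {r, s}, {η, θ} × {r}, {η, θ} × {s}, {ζ, η, θ} × {r}, {ζ, η, θ} × {s}, {ζ, η} × {r, s}, {η, θ} × {r, s}, {ζ, η, θ} × {r, s}}; |τ_{X×Y}| = 25.

Enumerate products U × V with U ∈ τ_X, V ∈ τ_Y (deduplicated):
  ∅ × ∅ = {} (∅)
  {η} × {r} = {(η,r)}
  {η} × {s} = {(η,s)}
  {ζ, η} × {r} = {(ζ,r), (η,r)}
  {ζ, η} × {s} = {(ζ,s), (η,s)}
  {η} × {r, s} = {(η,r), (η,s)}
  {η, θ} × {r} = {(η,r), (θ,r)}
  {η, θ} × {s} = {(η,s), (θ,s)}
  {ζ, η, θ} × {r} = {(ζ,r), (η,r), (θ,r)}
  {ζ, η, θ} × {s} = {(ζ,s), (η,s), (θ,s)}
  {ζ, η} × {r, s} = {(ζ,r), (ζ,s), (η,r), (η,s)}
  {η, θ} × {r, s} = {(η,r), (η,s), (θ,r), (θ,s)}
  {ζ, η, θ} × {r, s} = {(ζ,r), (ζ,s), (η,r), (η,s), (θ,r), (θ,s)}
These 13 distinct sets form the basis B.
Close under arbitrary unions to get τ_{X×Y}; counting gives |τ_{X×Y}| = 25.


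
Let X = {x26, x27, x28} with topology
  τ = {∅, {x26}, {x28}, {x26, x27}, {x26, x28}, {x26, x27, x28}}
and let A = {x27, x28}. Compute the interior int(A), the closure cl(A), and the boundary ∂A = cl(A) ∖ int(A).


int(A) = {x28}, cl(A) = {x27, x28}, ∂A = {x27}.

Closed sets in (X, τ) are complements of opens:
  closed(X, τ) = {∅, {x27}, {x28}, {x26, x27}, {x27, x28}, {x26, x27, x28}}.
int(A) = ⋃ {U ∈ τ : U ⊆ A}. Opens contained in A: ∅, {x28}.
Taking the union of these: int(A) = {x28}.
cl(A) = ⋂ {C closed : A ⊆ C}. Closed sets containing A: {x27, x28}, {x26, x27, x28}.
Intersecting these: cl(A) = {x27, x28}.
∂A = cl(A) ∖ int(A) = {x27, x28} ∖ {x28} = {x27}.


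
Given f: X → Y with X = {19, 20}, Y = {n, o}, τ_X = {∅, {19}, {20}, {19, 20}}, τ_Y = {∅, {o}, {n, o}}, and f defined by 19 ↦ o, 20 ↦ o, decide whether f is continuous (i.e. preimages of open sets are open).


f IS continuous.

Compute f^{-1}(U) for each U ∈ τ_Y:
  U = ∅: f^{-1}(U) = ∅ ∈ τ_X ✓.
  U = {o}: f^{-1}(U) = {19, 20} ∈ τ_X ✓.
  U = {n, o}: f^{-1}(U) = {19, 20} ∈ τ_X ✓.
Every preimage lies in τ_X, so f IS continuous.


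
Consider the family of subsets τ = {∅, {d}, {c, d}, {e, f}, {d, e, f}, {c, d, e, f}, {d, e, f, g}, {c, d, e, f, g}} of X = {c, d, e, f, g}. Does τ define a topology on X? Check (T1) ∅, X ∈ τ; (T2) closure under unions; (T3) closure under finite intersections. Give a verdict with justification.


τ IS a topology on X.

Axiom (T1): ∅ ∈ τ? Yes; X ∈ τ? Yes.
Axiom (T2/T3): check pairwise unions and intersections of members of τ.
All pairwise intersections and unions checked — each lies in τ. Therefore τ satisfies (T1), (T2), (T3): it IS a topology on X.


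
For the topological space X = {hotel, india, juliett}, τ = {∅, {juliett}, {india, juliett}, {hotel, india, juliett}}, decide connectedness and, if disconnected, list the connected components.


(X, τ) is connected.

Find clopen sets (U ∈ τ with X ∖ U ∈ τ):
  U = ∅, X ∖ U = {hotel, india, juliett} — both open, so U is clopen.
  U = {hotel, india, juliett}, X ∖ U = ∅ — both open, so U is clopen.
Only trivial clopens (∅ and X) exist, so (X, τ) is connected.
Compute connected components by grouping points that agree on all clopens:
  component: {hotel, india, juliett}


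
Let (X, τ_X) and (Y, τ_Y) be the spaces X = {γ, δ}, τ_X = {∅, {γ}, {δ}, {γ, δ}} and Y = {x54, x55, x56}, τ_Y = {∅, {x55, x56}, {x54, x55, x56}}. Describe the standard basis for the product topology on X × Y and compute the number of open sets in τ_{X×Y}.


Basis B = {∅ × ∅, {γ} × {x55, x56}, {δ} × {x55, x56}, {γ} × {x54, x55, x56}, {δ} × {x54, x55, x56}, {γ, δ} × {x55, x56}, {γ, δ} × {x54, x55, x56}}; |τ_{X×Y}| = 9.

Enumerate products U × V with U ∈ τ_X, V ∈ τ_Y (deduplicated):
  ∅ × ∅ = {} (∅)
  {γ} × {x55, x56} = {(γ,x55), (γ,x56)}
  {δ} × {x55, x56} = {(δ,x55), (δ,x56)}
  {γ} × {x54, x55, x56} = {(γ,x54), (γ,x55), (γ,x56)}
  {δ} × {x54, x55, x56} = {(δ,x54), (δ,x55), (δ,x56)}
  {γ, δ} × {x55, x56} = {(γ,x55), (γ,x56), (δ,x55), (δ,x56)}
  {γ, δ} × {x54, x55, x56} = {(γ,x54), (γ,x55), (γ,x56), (δ,x54), (δ,x55), (δ,x56)}
These 7 distinct sets form the basis B.
Close under arbitrary unions to get τ_{X×Y}; counting gives |τ_{X×Y}| = 9.


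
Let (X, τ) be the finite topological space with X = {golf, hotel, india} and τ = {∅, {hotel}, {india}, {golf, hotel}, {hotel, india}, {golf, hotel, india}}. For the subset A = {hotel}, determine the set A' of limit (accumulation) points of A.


A' = {golf}

For each x ∈ X, list the open sets U ∈ τ with x ∈ U, then check whether U ∩ (A ∖ {x}) ≠ ∅ for every such U.
  x = golf: opens ∋ x are {golf, hotel}, {golf, hotel, india}; each meets A ∖ {golf}, so x IS a limit point.
  x = hotel: open {hotel} ∋ x has {hotel} ∩ (A ∖ {hotel}) = ∅, so x is NOT a limit point.
  x = india: open {india} ∋ x has {india} ∩ (A ∖ {india}) = ∅, so x is NOT a limit point.
Collecting: A' = {golf}.


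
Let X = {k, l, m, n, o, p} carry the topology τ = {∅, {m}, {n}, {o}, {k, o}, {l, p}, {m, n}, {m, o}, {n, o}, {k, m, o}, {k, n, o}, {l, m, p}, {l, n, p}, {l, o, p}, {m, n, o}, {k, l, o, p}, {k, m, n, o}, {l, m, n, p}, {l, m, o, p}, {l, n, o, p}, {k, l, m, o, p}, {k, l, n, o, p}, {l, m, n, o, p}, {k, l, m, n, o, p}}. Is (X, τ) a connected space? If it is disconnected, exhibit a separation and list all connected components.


(X, τ) is disconnected; components = [{m}, {n}, {k, o}, {l, p}].

Find clopen sets (U ∈ τ with X ∖ U ∈ τ):
  U = ∅, X ∖ U = {k, l, m, n, o, p} — both open, so U is clopen.
  U = {m}, X ∖ U = {k, l, n, o, p} — both open, so U is clopen.
  U = {n}, X ∖ U = {k, l, m, o, p} — both open, so U is clopen.
  U = {k, o}, X ∖ U = {l, m, n, p} — both open, so U is clopen.
  U = {l, p}, X ∖ U = {k, m, n, o} — both open, so U is clopen.
  U = {m, n}, X ∖ U = {k, l, o, p} — both open, so U is clopen.
  U = {k, m, o}, X ∖ U = {l, n, p} — both open, so U is clopen.
  U = {k, n, o}, X ∖ U = {l, m, p} — both open, so U is clopen.
  U = {l, m, p}, X ∖ U = {k, n, o} — both open, so U is clopen.
  U = {l, n, p}, X ∖ U = {k, m, o} — both open, so U is clopen.
  U = {k, l, o, p}, X ∖ U = {m, n} — both open, so U is clopen.
  U = {k, m, n, o}, X ∖ U = {l, p} — both open, so U is clopen.
  U = {l, m, n, p}, X ∖ U = {k, o} — both open, so U is clopen.
  U = {k, l, m, o, p}, X ∖ U = {n} — both open, so U is clopen.
  U = {k, l, n, o, p}, X ∖ U = {m} — both open, so U is clopen.
  U = {k, l, m, n, o, p}, X ∖ U = ∅ — both open, so U is clopen.
Nontrivial clopen(s) exist: e.g. {k, l, o, p}. So (X, τ) is disconnected.
Compute connected components by grouping points that agree on all clopens:
  component: {m}
  component: {n}
  component: {k, o}
  component: {l, p}


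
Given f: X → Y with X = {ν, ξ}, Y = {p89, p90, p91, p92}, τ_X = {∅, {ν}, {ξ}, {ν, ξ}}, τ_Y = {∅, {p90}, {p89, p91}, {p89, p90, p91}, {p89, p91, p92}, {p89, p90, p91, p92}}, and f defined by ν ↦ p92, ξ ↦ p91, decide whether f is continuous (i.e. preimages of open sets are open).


f IS continuous.

Compute f^{-1}(U) for each U ∈ τ_Y:
  U = ∅: f^{-1}(U) = ∅ ∈ τ_X ✓.
  U = {p90}: f^{-1}(U) = ∅ ∈ τ_X ✓.
  U = {p89, p91}: f^{-1}(U) = {ξ} ∈ τ_X ✓.
  U = {p89, p90, p91}: f^{-1}(U) = {ξ} ∈ τ_X ✓.
  U = {p89, p91, p92}: f^{-1}(U) = {ν, ξ} ∈ τ_X ✓.
  U = {p89, p90, p91, p92}: f^{-1}(U) = {ν, ξ} ∈ τ_X ✓.
Every preimage lies in τ_X, so f IS continuous.


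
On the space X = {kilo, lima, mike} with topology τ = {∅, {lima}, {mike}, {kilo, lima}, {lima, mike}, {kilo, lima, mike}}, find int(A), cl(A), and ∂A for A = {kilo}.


int(A) = ∅, cl(A) = {kilo}, ∂A = {kilo}.

Closed sets in (X, τ) are complements of opens:
  closed(X, τ) = {∅, {kilo}, {mike}, {kilo, lima}, {kilo, mike}, {kilo, lima, mike}}.
int(A) = ⋃ {U ∈ τ : U ⊆ A}. Opens contained in A: ∅.
Taking the union of these: int(A) = ∅.
cl(A) = ⋂ {C closed : A ⊆ C}. Closed sets containing A: {kilo}, {kilo, lima}, {kilo, mike}, {kilo, lima, mike}.
Intersecting these: cl(A) = {kilo}.
∂A = cl(A) ∖ int(A) = {kilo} ∖ ∅ = {kilo}.


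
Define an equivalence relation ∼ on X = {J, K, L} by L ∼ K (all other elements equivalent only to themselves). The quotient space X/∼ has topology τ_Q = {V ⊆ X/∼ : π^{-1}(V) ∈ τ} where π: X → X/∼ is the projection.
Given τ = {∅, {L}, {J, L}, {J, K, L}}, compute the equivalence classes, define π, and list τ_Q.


X/∼ = {[J], [K=L]}; |τ_Q| = 2.

Equivalence classes: [J], [K=L].
Quotient map π: X → X/∼ sends J ↦ [J], K ↦ [K=L], L ↦ [K=L].
For each subset V ⊆ X/∼, compute π^{-1}(V) ⊆ X and check whether π^{-1}(V) ∈ τ. V is open in τ_Q iff π^{-1}(V) ∈ τ.
  V = {}: π^{-1}(V) = ∅ ∈ τ ✓.
  V = {[J]}: π^{-1}(V) = {J} ∉ τ ✗.
  V = {[K=L]}: π^{-1}(V) = {K, L} ∉ τ ✗.
  V = {[J], [K=L]}: π^{-1}(V) = {J, K, L} ∈ τ ✓.
Open sets in the quotient: τ_Q = {{}, {[J], [K=L]}} (2 elements).


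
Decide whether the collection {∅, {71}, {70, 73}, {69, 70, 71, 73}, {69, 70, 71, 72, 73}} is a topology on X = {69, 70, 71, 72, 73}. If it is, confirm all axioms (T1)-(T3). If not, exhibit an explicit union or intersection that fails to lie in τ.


τ is NOT a topology on X.

Axiom (T1): ∅ ∈ τ? Yes; X ∈ τ? Yes.
Axiom (T2/T3): check pairwise unions and intersections of members of τ.
Counterexample for (T2): {71} ∪ {70, 73} = {70, 71, 73} ∉ τ. Therefore τ is NOT a topology.


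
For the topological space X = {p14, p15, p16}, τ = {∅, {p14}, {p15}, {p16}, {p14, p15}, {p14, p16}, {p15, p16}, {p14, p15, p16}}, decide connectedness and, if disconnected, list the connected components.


(X, τ) is disconnected; components = [{p14}, {p15}, {p16}].

Find clopen sets (U ∈ τ with X ∖ U ∈ τ):
  U = ∅, X ∖ U = {p14, p15, p16} — both open, so U is clopen.
  U = {p14}, X ∖ U = {p15, p16} — both open, so U is clopen.
  U = {p15}, X ∖ U = {p14, p16} — both open, so U is clopen.
  U = {p16}, X ∖ U = {p14, p15} — both open, so U is clopen.
  U = {p14, p15}, X ∖ U = {p16} — both open, so U is clopen.
  U = {p14, p16}, X ∖ U = {p15} — both open, so U is clopen.
  U = {p15, p16}, X ∖ U = {p14} — both open, so U is clopen.
  U = {p14, p15, p16}, X ∖ U = ∅ — both open, so U is clopen.
Nontrivial clopen(s) exist: e.g. {p14, p15}. So (X, τ) is disconnected.
Compute connected components by grouping points that agree on all clopens:
  component: {p14}
  component: {p15}
  component: {p16}


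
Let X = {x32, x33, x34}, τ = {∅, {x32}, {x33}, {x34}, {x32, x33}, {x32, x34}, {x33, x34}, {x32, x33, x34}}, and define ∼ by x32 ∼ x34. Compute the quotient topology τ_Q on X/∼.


X/∼ = {[x32=x34], [x33]}; |τ_Q| = 4.

Equivalence classes: [x32=x34], [x33].
Quotient map π: X → X/∼ sends x32 ↦ [x32=x34], x33 ↦ [x33], x34 ↦ [x32=x34].
For each subset V ⊆ X/∼, compute π^{-1}(V) ⊆ X and check whether π^{-1}(V) ∈ τ. V is open in τ_Q iff π^{-1}(V) ∈ τ.
  V = {}: π^{-1}(V) = ∅ ∈ τ ✓.
  V = {[x32=x34]}: π^{-1}(V) = {x32, x34} ∈ τ ✓.
  V = {[x33]}: π^{-1}(V) = {x33} ∈ τ ✓.
  V = {[x32=x34], [x33]}: π^{-1}(V) = {x32, x33, x34} ∈ τ ✓.
Open sets in the quotient: τ_Q = {{}, {[x32=x34]}, {[x33]}, {[x32=x34], [x33]}} (4 elements).


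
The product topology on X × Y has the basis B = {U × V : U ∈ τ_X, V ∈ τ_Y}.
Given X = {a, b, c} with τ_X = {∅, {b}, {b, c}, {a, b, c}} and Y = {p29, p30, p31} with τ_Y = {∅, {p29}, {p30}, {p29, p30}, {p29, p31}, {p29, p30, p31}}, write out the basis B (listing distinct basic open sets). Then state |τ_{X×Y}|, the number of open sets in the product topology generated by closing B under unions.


Basis B = {∅ × ∅, {b} × {p29}, {b} × {p30}, {b} × {p29, p30}, {b} × {p29, p31}, {b, c} × {p29}, {b, c} × {p30}, {a, b, c} × {p29}, {a, b, c} × {p30}, {b} × {p29, p30, p31}, {b, c} × {p29, p30}, {b, c} × {p29, p31}, {a, b, c} × {p29, p30}, {a, b, c} × {p29, p31}, {b, c} × {p29, p30, p31}, {a, b, c} × {p29, p30, p31}}; |τ_{X×Y}| = 40.

Enumerate products U × V with U ∈ τ_X, V ∈ τ_Y (deduplicated):
  ∅ × ∅ = {} (∅)
  {b} × {p29} = {(b,p29)}
  {b} × {p30} = {(b,p30)}
  {b} × {p29, p30} = {(b,p29), (b,p30)}
  {b} × {p29, p31} = {(b,p29), (b,p31)}
  {b, c} × {p29} = {(b,p29), (c,p29)}
  {b, c} × {p30} = {(b,p30), (c,p30)}
  {a, b, c} × {p29} = {(a,p29), (b,p29), (c,p29)}
  {a, b, c} × {p30} = {(a,p30), (b,p30), (c,p30)}
  {b} × {p29, p30, p31} = {(b,p29), (b,p30), (b,p31)}
  {b, c} × {p29, p30} = {(b,p29), (b,p30), (c,p29), (c,p30)}
  {b, c} × {p29, p31} = {(b,p29), (b,p31), (c,p29), (c,p31)}
  {a, b, c} × {p29, p30} = {(a,p29), (a,p30), (b,p29), (b,p30), (c,p29), (c,p30)}
  {a, b, c} × {p29, p31} = {(a,p29), (a,p31), (b,p29), (b,p31), (c,p29), (c,p31)}
  {b, c} × {p29, p30, p31} = {(b,p29), (b,p30), (b,p31), (c,p29), (c,p30), (c,p31)}
  {a, b, c} × {p29, p30, p31} = {(a,p29), (a,p30), (a,p31), (b,p29), (b,p30), (b,p31), (c,p29), (c,p30), (c,p31)}
These 16 distinct sets form the basis B.
Close under arbitrary unions to get τ_{X×Y}; counting gives |τ_{X×Y}| = 40.


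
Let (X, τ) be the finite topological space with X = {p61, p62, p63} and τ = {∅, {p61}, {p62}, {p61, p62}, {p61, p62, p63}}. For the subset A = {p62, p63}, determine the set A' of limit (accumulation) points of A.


A' = {p63}

For each x ∈ X, list the open sets U ∈ τ with x ∈ U, then check whether U ∩ (A ∖ {x}) ≠ ∅ for every such U.
  x = p61: open {p61} ∋ x has {p61} ∩ (A ∖ {p61}) = ∅, so x is NOT a limit point.
  x = p62: open {p62} ∋ x has {p62} ∩ (A ∖ {p62}) = ∅, so x is NOT a limit point.
  x = p63: opens ∋ x are {p61, p62, p63}; each meets A ∖ {p63}, so x IS a limit point.
Collecting: A' = {p63}.


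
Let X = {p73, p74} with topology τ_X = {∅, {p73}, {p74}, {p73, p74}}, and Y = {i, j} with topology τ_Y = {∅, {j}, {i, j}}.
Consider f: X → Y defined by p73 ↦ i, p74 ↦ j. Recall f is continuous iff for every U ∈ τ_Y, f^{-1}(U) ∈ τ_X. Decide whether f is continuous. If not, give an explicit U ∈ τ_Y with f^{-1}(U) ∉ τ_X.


f IS continuous.

Compute f^{-1}(U) for each U ∈ τ_Y:
  U = ∅: f^{-1}(U) = ∅ ∈ τ_X ✓.
  U = {j}: f^{-1}(U) = {p74} ∈ τ_X ✓.
  U = {i, j}: f^{-1}(U) = {p73, p74} ∈ τ_X ✓.
Every preimage lies in τ_X, so f IS continuous.


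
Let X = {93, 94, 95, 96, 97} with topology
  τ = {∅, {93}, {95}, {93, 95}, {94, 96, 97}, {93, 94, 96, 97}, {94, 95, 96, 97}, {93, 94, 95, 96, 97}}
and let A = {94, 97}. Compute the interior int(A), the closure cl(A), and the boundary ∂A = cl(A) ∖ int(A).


int(A) = ∅, cl(A) = {94, 96, 97}, ∂A = {94, 96, 97}.

Closed sets in (X, τ) are complements of opens:
  closed(X, τ) = {∅, {93}, {95}, {93, 95}, {94, 96, 97}, {93, 94, 96, 97}, {94, 95, 96, 97}, {93, 94, 95, 96, 97}}.
int(A) = ⋃ {U ∈ τ : U ⊆ A}. Opens contained in A: ∅.
Taking the union of these: int(A) = ∅.
cl(A) = ⋂ {C closed : A ⊆ C}. Closed sets containing A: {94, 96, 97}, {93, 94, 96, 97}, {94, 95, 96, 97}, {93, 94, 95, 96, 97}.
Intersecting these: cl(A) = {94, 96, 97}.
∂A = cl(A) ∖ int(A) = {94, 96, 97} ∖ ∅ = {94, 96, 97}.


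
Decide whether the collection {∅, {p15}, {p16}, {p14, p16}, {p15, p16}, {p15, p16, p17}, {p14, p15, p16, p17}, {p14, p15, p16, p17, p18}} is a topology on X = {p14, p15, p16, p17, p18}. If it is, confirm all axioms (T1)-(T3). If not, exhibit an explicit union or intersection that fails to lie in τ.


τ is NOT a topology on X.

Axiom (T1): ∅ ∈ τ? Yes; X ∈ τ? Yes.
Axiom (T2/T3): check pairwise unions and intersections of members of τ.
Counterexample for (T2): {p15} ∪ {p14, p16} = {p14, p15, p16} ∉ τ. Therefore τ is NOT a topology.


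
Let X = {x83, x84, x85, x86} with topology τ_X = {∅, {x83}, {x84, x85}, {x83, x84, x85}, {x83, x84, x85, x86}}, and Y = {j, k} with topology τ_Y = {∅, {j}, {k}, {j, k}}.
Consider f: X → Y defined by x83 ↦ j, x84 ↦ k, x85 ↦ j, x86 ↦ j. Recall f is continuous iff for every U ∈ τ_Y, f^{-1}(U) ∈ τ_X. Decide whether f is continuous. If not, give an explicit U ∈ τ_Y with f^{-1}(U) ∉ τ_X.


f is NOT continuous.

Compute f^{-1}(U) for each U ∈ τ_Y:
  U = ∅: f^{-1}(U) = ∅ ∈ τ_X ✓.
  U = {j}: f^{-1}(U) = {x83, x85, x86} ∉ τ_X ✗.
  U = {k}: f^{-1}(U) = {x84} ∉ τ_X ✗.
  U = {j, k}: f^{-1}(U) = {x83, x84, x85, x86} ∈ τ_X ✓.
Found U = {j} with f^{-1}(U) = {x83, x85, x86} not in τ_X. Therefore f is NOT continuous.


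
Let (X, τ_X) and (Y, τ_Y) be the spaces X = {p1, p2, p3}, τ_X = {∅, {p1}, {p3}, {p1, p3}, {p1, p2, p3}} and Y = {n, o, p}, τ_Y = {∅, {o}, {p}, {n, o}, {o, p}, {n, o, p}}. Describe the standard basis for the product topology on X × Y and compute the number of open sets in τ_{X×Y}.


Basis B = {∅ × ∅, {p1} × {o}, {p1} × {p}, {p3} × {o}, {p3} × {p}, {p1} × {n, o}, {p1} × {o, p}, {p1, p3} × {o}, {p1, p3} × {p}, {p3} × {n, o}, {p3} × {o, p}, {p1} × {n, o, p}, {p1, p2, p3} × {o}, {p1, p2, p3} × {p}, {p3} × {n, o, p}, {p1, p3} × {n, o}, {p1, p3} × {o, p}, {p1, p3} × {n, o, p}, {p1, p2, p3} × {n, o}, {p1, p2, p3} × {o, p}, {p1, p2, p3} × {n, o, p}}; |τ_{X×Y}| = 70.

Enumerate products U × V with U ∈ τ_X, V ∈ τ_Y (deduplicated):
  ∅ × ∅ = {} (∅)
  {p1} × {o} = {(p1,o)}
  {p1} × {p} = {(p1,p)}
  {p3} × {o} = {(p3,o)}
  {p3} × {p} = {(p3,p)}
  {p1} × {n, o} = {(p1,n), (p1,o)}
  {p1} × {o, p} = {(p1,o), (p1,p)}
  {p1, p3} × {o} = {(p1,o), (p3,o)}
  {p1, p3} × {p} = {(p1,p), (p3,p)}
  {p3} × {n, o} = {(p3,n), (p3,o)}
  {p3} × {o, p} = {(p3,o), (p3,p)}
  {p1} × {n, o, p} = {(p1,n), (p1,o), (p1,p)}
  {p1, p2, p3} × {o} = {(p1,o), (p2,o), (p3,o)}
  {p1, p2, p3} × {p} = {(p1,p), (p2,p), (p3,p)}
  {p3} × {n, o, p} = {(p3,n), (p3,o), (p3,p)}
  {p1, p3} × {n, o} = {(p1,n), (p1,o), (p3,n), (p3,o)}
  {p1, p3} × {o, p} = {(p1,o), (p1,p), (p3,o), (p3,p)}
  {p1, p3} × {n, o, p} = {(p1,n), (p1,o), (p1,p), (p3,n), (p3,o), (p3,p)}
  {p1, p2, p3} × {n, o} = {(p1,n), (p1,o), (p2,n), (p2,o), (p3,n), (p3,o)}
  {p1, p2, p3} × {o, p} = {(p1,o), (p1,p), (p2,o), (p2,p), (p3,o), (p3,p)}
  {p1, p2, p3} × {n, o, p} = {(p1,n), (p1,o), (p1,p), (p2,n), (p2,o), (p2,p), (p3,n), (p3,o), (p3,p)}
These 21 distinct sets form the basis B.
Close under arbitrary unions to get τ_{X×Y}; counting gives |τ_{X×Y}| = 70.


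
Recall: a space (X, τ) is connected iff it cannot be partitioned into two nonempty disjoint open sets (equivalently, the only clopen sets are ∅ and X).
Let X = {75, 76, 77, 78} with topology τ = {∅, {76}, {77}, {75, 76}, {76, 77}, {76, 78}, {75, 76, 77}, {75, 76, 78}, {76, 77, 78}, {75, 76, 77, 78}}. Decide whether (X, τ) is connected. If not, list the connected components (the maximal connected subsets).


(X, τ) is disconnected; components = [{77}, {75, 76, 78}].

Find clopen sets (U ∈ τ with X ∖ U ∈ τ):
  U = ∅, X ∖ U = {75, 76, 77, 78} — both open, so U is clopen.
  U = {77}, X ∖ U = {75, 76, 78} — both open, so U is clopen.
  U = {75, 76, 78}, X ∖ U = {77} — both open, so U is clopen.
  U = {75, 76, 77, 78}, X ∖ U = ∅ — both open, so U is clopen.
Nontrivial clopen(s) exist: e.g. {75, 76, 78}. So (X, τ) is disconnected.
Compute connected components by grouping points that agree on all clopens:
  component: {77}
  component: {75, 76, 78}


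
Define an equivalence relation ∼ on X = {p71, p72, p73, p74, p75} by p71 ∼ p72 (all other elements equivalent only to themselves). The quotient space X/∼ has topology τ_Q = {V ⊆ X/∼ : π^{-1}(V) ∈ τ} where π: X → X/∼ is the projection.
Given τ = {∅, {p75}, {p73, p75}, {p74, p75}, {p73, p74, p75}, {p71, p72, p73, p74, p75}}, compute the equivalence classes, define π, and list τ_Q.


X/∼ = {[p71=p72], [p73], [p74], [p75]}; |τ_Q| = 6.

Equivalence classes: [p71=p72], [p73], [p74], [p75].
Quotient map π: X → X/∼ sends p71 ↦ [p71=p72], p72 ↦ [p71=p72], p73 ↦ [p73], p74 ↦ [p74], p75 ↦ [p75].
For each subset V ⊆ X/∼, compute π^{-1}(V) ⊆ X and check whether π^{-1}(V) ∈ τ. V is open in τ_Q iff π^{-1}(V) ∈ τ.
  V = {}: π^{-1}(V) = ∅ ∈ τ ✓.
  V = {[p71=p72]}: π^{-1}(V) = {p71, p72} ∉ τ ✗.
  V = {[p73]}: π^{-1}(V) = {p73} ∉ τ ✗.
  V = {[p71=p72], [p73]}: π^{-1}(V) = {p71, p72, p73} ∉ τ ✗.
  V = {[p74]}: π^{-1}(V) = {p74} ∉ τ ✗.
  V = {[p71=p72], [p74]}: π^{-1}(V) = {p71, p72, p74} ∉ τ ✗.
  V = {[p73], [p74]}: π^{-1}(V) = {p73, p74} ∉ τ ✗.
  V = {[p71=p72], [p73], [p74]}: π^{-1}(V) = {p71, p72, p73, p74} ∉ τ ✗.
  V = {[p75]}: π^{-1}(V) = {p75} ∈ τ ✓.
  V = {[p71=p72], [p75]}: π^{-1}(V) = {p71, p72, p75} ∉ τ ✗.
  V = {[p73], [p75]}: π^{-1}(V) = {p73, p75} ∈ τ ✓.
  V = {[p71=p72], [p73], [p75]}: π^{-1}(V) = {p71, p72, p73, p75} ∉ τ ✗.
  V = {[p74], [p75]}: π^{-1}(V) = {p74, p75} ∈ τ ✓.
  V = {[p71=p72], [p74], [p75]}: π^{-1}(V) = {p71, p72, p74, p75} ∉ τ ✗.
  V = {[p73], [p74], [p75]}: π^{-1}(V) = {p73, p74, p75} ∈ τ ✓.
  V = {[p71=p72], [p73], [p74], [p75]}: π^{-1}(V) = {p71, p72, p73, p74, p75} ∈ τ ✓.
Open sets in the quotient: τ_Q = {{}, {[p75]}, {[p73], [p75]}, {[p74], [p75]}, {[p73], [p74], [p75]}, {[p71=p72], [p73], [p74], [p75]}} (6 elements).


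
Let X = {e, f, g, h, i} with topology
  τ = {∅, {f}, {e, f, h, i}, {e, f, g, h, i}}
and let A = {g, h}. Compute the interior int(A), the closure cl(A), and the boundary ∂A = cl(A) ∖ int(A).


int(A) = ∅, cl(A) = {e, g, h, i}, ∂A = {e, g, h, i}.

Closed sets in (X, τ) are complements of opens:
  closed(X, τ) = {∅, {g}, {e, g, h, i}, {e, f, g, h, i}}.
int(A) = ⋃ {U ∈ τ : U ⊆ A}. Opens contained in A: ∅.
Taking the union of these: int(A) = ∅.
cl(A) = ⋂ {C closed : A ⊆ C}. Closed sets containing A: {e, g, h, i}, {e, f, g, h, i}.
Intersecting these: cl(A) = {e, g, h, i}.
∂A = cl(A) ∖ int(A) = {e, g, h, i} ∖ ∅ = {e, g, h, i}.


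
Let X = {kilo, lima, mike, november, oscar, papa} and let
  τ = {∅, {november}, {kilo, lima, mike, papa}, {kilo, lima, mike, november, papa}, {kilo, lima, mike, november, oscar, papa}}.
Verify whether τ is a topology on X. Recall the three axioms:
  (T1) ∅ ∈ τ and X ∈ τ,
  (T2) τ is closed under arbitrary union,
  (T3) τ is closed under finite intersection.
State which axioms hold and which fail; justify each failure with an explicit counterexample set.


τ IS a topology on X.

Axiom (T1): ∅ ∈ τ? Yes; X ∈ τ? Yes.
Axiom (T2/T3): check pairwise unions and intersections of members of τ.
All pairwise intersections and unions checked — each lies in τ. Therefore τ satisfies (T1), (T2), (T3): it IS a topology on X.


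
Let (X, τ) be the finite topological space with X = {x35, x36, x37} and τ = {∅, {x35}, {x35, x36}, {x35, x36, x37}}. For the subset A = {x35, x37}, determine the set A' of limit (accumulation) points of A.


A' = {x36, x37}

For each x ∈ X, list the open sets U ∈ τ with x ∈ U, then check whether U ∩ (A ∖ {x}) ≠ ∅ for every such U.
  x = x35: open {x35} ∋ x has {x35} ∩ (A ∖ {x35}) = ∅, so x is NOT a limit point.
  x = x36: opens ∋ x are {x35, x36}, {x35, x36, x37}; each meets A ∖ {x36}, so x IS a limit point.
  x = x37: opens ∋ x are {x35, x36, x37}; each meets A ∖ {x37}, so x IS a limit point.
Collecting: A' = {x36, x37}.


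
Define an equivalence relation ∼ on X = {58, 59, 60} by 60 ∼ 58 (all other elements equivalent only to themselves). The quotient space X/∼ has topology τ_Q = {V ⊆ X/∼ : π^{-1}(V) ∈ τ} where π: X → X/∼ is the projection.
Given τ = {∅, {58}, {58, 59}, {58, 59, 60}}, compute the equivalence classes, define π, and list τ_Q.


X/∼ = {[58=60], [59]}; |τ_Q| = 2.

Equivalence classes: [58=60], [59].
Quotient map π: X → X/∼ sends 58 ↦ [58=60], 59 ↦ [59], 60 ↦ [58=60].
For each subset V ⊆ X/∼, compute π^{-1}(V) ⊆ X and check whether π^{-1}(V) ∈ τ. V is open in τ_Q iff π^{-1}(V) ∈ τ.
  V = {}: π^{-1}(V) = ∅ ∈ τ ✓.
  V = {[58=60]}: π^{-1}(V) = {58, 60} ∉ τ ✗.
  V = {[59]}: π^{-1}(V) = {59} ∉ τ ✗.
  V = {[58=60], [59]}: π^{-1}(V) = {58, 59, 60} ∈ τ ✓.
Open sets in the quotient: τ_Q = {{}, {[58=60], [59]}} (2 elements).


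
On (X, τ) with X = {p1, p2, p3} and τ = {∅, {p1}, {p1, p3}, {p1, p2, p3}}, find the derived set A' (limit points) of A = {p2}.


A' = ∅

For each x ∈ X, list the open sets U ∈ τ with x ∈ U, then check whether U ∩ (A ∖ {x}) ≠ ∅ for every such U.
  x = p1: open {p1} ∋ x has {p1} ∩ (A ∖ {p1}) = ∅, so x is NOT a limit point.
  x = p2: open {p1, p2, p3} ∋ x has {p1, p2, p3} ∩ (A ∖ {p2}) = ∅, so x is NOT a limit point.
  x = p3: open {p1, p3} ∋ x has {p1, p3} ∩ (A ∖ {p3}) = ∅, so x is NOT a limit point.
Collecting: A' = ∅.


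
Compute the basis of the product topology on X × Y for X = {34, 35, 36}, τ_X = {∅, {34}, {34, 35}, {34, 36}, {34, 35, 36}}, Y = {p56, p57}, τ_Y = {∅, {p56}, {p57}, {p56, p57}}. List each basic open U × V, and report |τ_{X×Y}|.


Basis B = {∅ × ∅, {34} × {p56}, {34} × {p57}, {34} × {p56, p57}, {34, 35} × {p56}, {34, 36} × {p56}, {34, 35} × {p57}, {34, 36} × {p57}, {34, 35, 36} × {p56}, {34, 35, 36} × {p57}, {34, 35} × {p56, p57}, {34, 36} × {p56, p57}, {34, 35, 36} × {p56, p57}}; |τ_{X×Y}| = 25.

Enumerate products U × V with U ∈ τ_X, V ∈ τ_Y (deduplicated):
  ∅ × ∅ = {} (∅)
  {34} × {p56} = {(34,p56)}
  {34} × {p57} = {(34,p57)}
  {34} × {p56, p57} = {(34,p56), (34,p57)}
  {34, 35} × {p56} = {(34,p56), (35,p56)}
  {34, 36} × {p56} = {(34,p56), (36,p56)}
  {34, 35} × {p57} = {(34,p57), (35,p57)}
  {34, 36} × {p57} = {(34,p57), (36,p57)}
  {34, 35, 36} × {p56} = {(34,p56), (35,p56), (36,p56)}
  {34, 35, 36} × {p57} = {(34,p57), (35,p57), (36,p57)}
  {34, 35} × {p56, p57} = {(34,p56), (34,p57), (35,p56), (35,p57)}
  {34, 36} × {p56, p57} = {(34,p56), (34,p57), (36,p56), (36,p57)}
  {34, 35, 36} × {p56, p57} = {(34,p56), (34,p57), (35,p56), (35,p57), (36,p56), (36,p57)}
These 13 distinct sets form the basis B.
Close under arbitrary unions to get τ_{X×Y}; counting gives |τ_{X×Y}| = 25.
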